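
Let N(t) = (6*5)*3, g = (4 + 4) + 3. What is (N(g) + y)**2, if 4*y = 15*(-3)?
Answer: 99225/16 ≈ 6201.6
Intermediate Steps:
g = 11 (g = 8 + 3 = 11)
y = -45/4 (y = (15*(-3))/4 = (1/4)*(-45) = -45/4 ≈ -11.250)
N(t) = 90 (N(t) = 30*3 = 90)
(N(g) + y)**2 = (90 - 45/4)**2 = (315/4)**2 = 99225/16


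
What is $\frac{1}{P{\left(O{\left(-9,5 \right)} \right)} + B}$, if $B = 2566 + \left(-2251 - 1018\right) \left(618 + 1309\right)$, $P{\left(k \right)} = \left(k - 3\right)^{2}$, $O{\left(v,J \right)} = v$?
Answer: $- \frac{1}{6296653} \approx -1.5881 \cdot 10^{-7}$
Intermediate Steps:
$P{\left(k \right)} = \left(-3 + k\right)^{2}$
$B = -6296797$ ($B = 2566 - 6299363 = -6296797$)
$\frac{1}{P{\left(O{\left(-9,5 \right)} \right)} + B} = \frac{1}{\left(-3 - 9\right)^{2} - 6296797} = \frac{1}{\left(-12\right)^{2} - 6296797} = \frac{1}{144 - 6296797} = \frac{1}{-6296653} = - \frac{1}{6296653}$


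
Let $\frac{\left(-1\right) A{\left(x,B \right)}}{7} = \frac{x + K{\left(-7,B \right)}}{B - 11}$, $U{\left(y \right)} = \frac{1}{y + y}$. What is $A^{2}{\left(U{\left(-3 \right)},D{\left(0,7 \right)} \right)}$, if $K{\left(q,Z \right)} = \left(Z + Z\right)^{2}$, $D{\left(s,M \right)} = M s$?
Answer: $\frac{49}{4356} \approx 0.011249$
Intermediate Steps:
$K{\left(q,Z \right)} = 4 Z^{2}$ ($K{\left(q,Z \right)} = \left(2 Z\right)^{2} = 4 Z^{2}$)
$U{\left(y \right)} = \frac{1}{2 y}$
$A{\left(x,B \right)} = - \frac{7 \left(x + 4 B^{2}\right)}{-11 + B}$ ($A{\left(x,B \right)} = - 7 \frac{x + 4 B^{2}}{B - 11} = - 7 \frac{x + 4 B^{2}}{-11 + B} = - \frac{7 \left(x + 4 B^{2}\right)}{-11 + B}$)
$A^{2}{\left(U{\left(-3 \right)},D{\left(0,7 \right)} \right)} = \left(\frac{7 \left(- \frac{1}{2 \left(-3\right)} - 4 \left(7 \cdot 0\right)^{2}\right)}{-11 + 7 \cdot 0}\right)^{2} = \left(\frac{7 \left(- \frac{-1}{2 \cdot 3} - 4 \cdot 0^{2}\right)}{-11 + 0}\right)^{2} = \left(\frac{7 \left(\left(-1\right) \left(- \frac{1}{6}\right) - 0\right)}{-11}\right)^{2} = \left(7 \left(- \frac{1}{11}\right) \left(\frac{1}{6} + 0\right)\right)^{2} = \left(7 \left(- \frac{1}{11}\right) \frac{1}{6}\right)^{2} = \left(- \frac{7}{66}\right)^{2} = \frac{49}{4356}$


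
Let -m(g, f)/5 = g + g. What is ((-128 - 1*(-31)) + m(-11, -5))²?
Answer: 169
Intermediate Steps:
m(g, f) = -10*g (m(g, f) = -5*(g + g) = -10*g)
((-128 - 1*(-31)) + m(-11, -5))² = ((-128 - 1*(-31)) - 10*(-11))² = ((-128 + 31) + 110)² = (-97 + 110)² = 13² = 169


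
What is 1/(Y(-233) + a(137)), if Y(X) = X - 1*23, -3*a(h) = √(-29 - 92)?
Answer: -2304/589945 + 33*I/589945 ≈ -0.0039054 + 5.5937e-5*I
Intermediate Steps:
a(h) = -11*I/3 (a(h) = -√(-29 - 92)/3 = -11*I/3)
Y(X) = -23 + X (Y(X) = X - 23 = -23 + X)
1/(Y(-233) + a(137)) = 1/((-23 - 233) - 11*I/3) = 1/(-256 - 11*I/3) = 9*(-256 + 11*I/3)/589945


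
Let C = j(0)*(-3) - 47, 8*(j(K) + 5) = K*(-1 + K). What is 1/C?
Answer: -1/32 ≈ -0.031250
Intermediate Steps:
j(K) = -5 + K*(-1 + K)/8 (j(K) = -5 + (K*(-1 + K))/8 = -5 + K*(-1 + K)/8)
C = -32 (C = (-5 - ⅛*0 + (⅛)*0²)*(-3) - 47 = (-5 + 0 + (⅛)*0)*(-3) - 47 = (-5 + 0 + 0)*(-3) - 47 = -5*(-3) - 47 = 15 - 47 = -32)
1/C = 1/(-32) = -1/32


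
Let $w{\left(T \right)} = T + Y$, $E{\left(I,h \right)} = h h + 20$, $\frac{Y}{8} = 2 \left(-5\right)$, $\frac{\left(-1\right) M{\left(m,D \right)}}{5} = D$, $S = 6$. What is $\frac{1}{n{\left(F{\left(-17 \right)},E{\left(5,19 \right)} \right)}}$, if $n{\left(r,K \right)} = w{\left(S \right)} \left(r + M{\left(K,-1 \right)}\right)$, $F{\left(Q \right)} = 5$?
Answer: $- \frac{1}{740} \approx -0.0013514$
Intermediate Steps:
$M{\left(m,D \right)} = - 5 D$
$Y = -80$ ($Y = 8 \cdot 2 \left(-5\right) = 8 \left(-10\right) = -80$)
$E{\left(I,h \right)} = 20 + h^{2}$ ($E{\left(I,h \right)} = h^{2} + 20 = 20 + h^{2}$)
$w{\left(T \right)} = -80 + T$ ($w{\left(T \right)} = T - 80 = -80 + T$)
$n{\left(r,K \right)} = -370 - 74 r$ ($n{\left(r,K \right)} = \left(-80 + 6\right) \left(r - -5\right) = - 74 \left(r + 5\right) = - 74 \left(5 + r\right) = -370 - 74 r$)
$\frac{1}{n{\left(F{\left(-17 \right)},E{\left(5,19 \right)} \right)}} = \frac{1}{-370 - 370} = \frac{1}{-740} = - \frac{1}{740}$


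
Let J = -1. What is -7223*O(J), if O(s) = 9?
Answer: -65007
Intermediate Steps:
-7223*O(J) = -7223*9 = -65007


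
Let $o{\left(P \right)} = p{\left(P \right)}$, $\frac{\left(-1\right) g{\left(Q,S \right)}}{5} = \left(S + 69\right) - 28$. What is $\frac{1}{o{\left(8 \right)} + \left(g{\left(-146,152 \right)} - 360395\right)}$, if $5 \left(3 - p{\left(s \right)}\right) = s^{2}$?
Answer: $- \frac{5}{1806849} \approx -2.7672 \cdot 10^{-6}$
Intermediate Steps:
$p{\left(s \right)} = 3 - \frac{s^{2}}{5}$
$g{\left(Q,S \right)} = -205 - 5 S$ ($g{\left(Q,S \right)} = - 5 \left(\left(S + 69\right) - 28\right) = - 5 \left(\left(69 + S\right) - 28\right) = - 5 \left(41 + S\right) = -205 - 5 S$)
$o{\left(P \right)} = 3 - \frac{P^{2}}{5}$
$\frac{1}{o{\left(8 \right)} + \left(g{\left(-146,152 \right)} - 360395\right)} = \frac{1}{\left(3 - \frac{8^{2}}{5}\right) - 361360} = \frac{1}{\left(3 - \frac{64}{5}\right) - 361360} = \frac{1}{- \frac{49}{5} - 361360} = \frac{1}{- \frac{1806849}{5}} = - \frac{5}{1806849}$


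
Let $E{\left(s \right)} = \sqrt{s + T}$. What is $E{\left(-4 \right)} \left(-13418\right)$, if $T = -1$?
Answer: $- 13418 i \sqrt{5} \approx - 30004.0 i$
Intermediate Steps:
$E{\left(s \right)} = \sqrt{-1 + s}$ ($E{\left(s \right)} = \sqrt{s - 1} = \sqrt{-1 + s}$)
$E{\left(-4 \right)} \left(-13418\right) = \sqrt{-1 - 4} \left(-13418\right) = \sqrt{-5} \left(-13418\right) = i \sqrt{5} \left(-13418\right) = - 13418 i \sqrt{5}$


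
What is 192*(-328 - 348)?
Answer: -129792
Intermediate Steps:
192*(-328 - 348) = 192*(-676) = -129792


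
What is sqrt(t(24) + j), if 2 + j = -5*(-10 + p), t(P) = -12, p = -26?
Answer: sqrt(166) ≈ 12.884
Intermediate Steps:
j = 178 (j = -2 - 5*(-10 - 26) = -2 - 5*(-36) = -2 + 180 = 178)
sqrt(t(24) + j) = sqrt(-12 + 178) = sqrt(166)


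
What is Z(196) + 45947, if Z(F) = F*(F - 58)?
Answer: 72995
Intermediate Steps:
Z(F) = F*(-58 + F)
Z(196) + 45947 = 196*(-58 + 196) + 45947 = 196*138 + 45947 = 27048 + 45947 = 72995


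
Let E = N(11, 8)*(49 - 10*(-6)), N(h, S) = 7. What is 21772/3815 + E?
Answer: 2932617/3815 ≈ 768.71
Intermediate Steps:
E = 763 (E = 7*(49 - 10*(-6)) = 7*(49 + 60) = 7*109 = 763)
21772/3815 + E = 21772/3815 + 763 = 2932617/3815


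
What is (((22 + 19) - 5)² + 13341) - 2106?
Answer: 12531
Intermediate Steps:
(((22 + 19) - 5)² + 13341) - 2106 = ((41 - 5)² + 13341) - 2106 = (36² + 13341) - 2106 = (1296 + 13341) - 2106 = 14637 - 2106 = 12531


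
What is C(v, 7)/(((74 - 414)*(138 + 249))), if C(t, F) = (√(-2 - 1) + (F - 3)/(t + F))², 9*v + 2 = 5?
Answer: 109/5307060 - I*√3/120615 ≈ 2.0539e-5 - 1.436e-5*I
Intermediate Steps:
v = ⅓ (v = -2/9 + (⅑)*5 = -2/9 + 5/9 = ⅓ ≈ 0.33333)
C(t, F) = (I*√3 + (-3 + F)/(F + t))² (C(t, F) = (√(-3) + (-3 + F)/(F + t))² = (I*√3 + (-3 + F)/(F + t))²)
C(v, 7)/(((74 - 414)*(138 + 249))) = ((-3 + 7 + I*7*√3 + I*(⅓)*√3)²/(7 + ⅓)²)/(((74 - 414)*(138 + 249))) = ((-3 + 7 + 7*I*√3 + I*√3/3)²/(22/3)²)/((-340*387)) = (9*(4 + 22*I*√3/3)²/484)/(-131580) = (9*(4 + 22*I*√3/3)²/484)*(-1/131580) = -(4 + 22*I*√3/3)²/7076080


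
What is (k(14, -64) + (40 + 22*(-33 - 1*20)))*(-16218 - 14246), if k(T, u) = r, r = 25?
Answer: 33540864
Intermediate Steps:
k(T, u) = 25
(k(14, -64) + (40 + 22*(-33 - 1*20)))*(-16218 - 14246) = (25 + (40 + 22*(-33 - 1*20)))*(-16218 - 14246) = (25 + (40 + 22*(-33 - 20)))*(-30464) = (25 + (40 + 22*(-53)))*(-30464) = (25 + (40 - 1166))*(-30464) = (25 - 1126)*(-30464) = -1101*(-30464) = 33540864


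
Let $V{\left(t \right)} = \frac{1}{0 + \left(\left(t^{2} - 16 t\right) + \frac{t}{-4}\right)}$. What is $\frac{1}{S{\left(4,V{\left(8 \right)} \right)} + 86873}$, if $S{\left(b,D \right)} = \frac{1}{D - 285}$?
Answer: $\frac{18811}{1634167937} \approx 1.1511 \cdot 10^{-5}$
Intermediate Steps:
$V{\left(t \right)} = \frac{1}{t^{2} - \frac{65 t}{4}}$ ($V{\left(t \right)} = \frac{1}{0 + \left(\left(t^{2} - 16 t\right) + t \left(- \frac{1}{4}\right)\right)} = \frac{1}{0 - \left(- t^{2} + \frac{65 t}{4}\right)} = \frac{1}{0 + \left(t^{2} - \frac{65 t}{4}\right)} = \frac{1}{t^{2} - \frac{65 t}{4}}$)
$S{\left(b,D \right)} = \frac{1}{-285 + D}$
$\frac{1}{S{\left(4,V{\left(8 \right)} \right)} + 86873} = \frac{1}{\frac{1}{-285 + \frac{4}{8 \left(-65 + 4 \cdot 8\right)}} + 86873} = \frac{1}{\frac{1}{-285 + 4 \cdot \frac{1}{8} \frac{1}{-65 + 32}} + 86873} = \frac{1}{\frac{1}{-285 + 4 \cdot \frac{1}{8} \frac{1}{-33}} + 86873} = \frac{1}{\frac{1}{-285 + 4 \cdot \frac{1}{8} \left(- \frac{1}{33}\right)} + 86873} = \frac{1}{\frac{1}{-285 - \frac{1}{66}} + 86873} = \frac{1}{\frac{1}{- \frac{18811}{66}} + 86873} = \frac{1}{- \frac{66}{18811} + 86873} = \frac{1}{\frac{1634167937}{18811}} = \frac{18811}{1634167937}$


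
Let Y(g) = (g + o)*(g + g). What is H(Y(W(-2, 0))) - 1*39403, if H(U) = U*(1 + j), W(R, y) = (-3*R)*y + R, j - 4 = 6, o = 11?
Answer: -39799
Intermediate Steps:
j = 10 (j = 4 + 6 = 10)
W(R, y) = R - 3*R*y (W(R, y) = -3*R*y + R = R - 3*R*y)
Y(g) = 2*g*(11 + g) (Y(g) = (g + 11)*(g + g) = (11 + g)*(2*g) = 2*g*(11 + g))
H(U) = 11*U (H(U) = U*(1 + 10) = U*11 = 11*U)
H(Y(W(-2, 0))) - 1*39403 = 11*(2*(-2*(1 - 3*0))*(11 - 2*(1 - 3*0))) - 1*39403 = 11*(2*(-2*(1 + 0))*(11 - 2*(1 + 0))) - 39403 = 11*(2*(-2*1)*(11 - 2*1)) - 39403 = 11*(2*(-2)*(11 - 2)) - 39403 = 11*(2*(-2)*9) - 39403 = 11*(-36) - 39403 = -396 - 39403 = -39799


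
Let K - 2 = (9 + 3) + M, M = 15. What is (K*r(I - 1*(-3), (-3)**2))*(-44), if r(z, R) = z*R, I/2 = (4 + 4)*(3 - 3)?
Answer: -34452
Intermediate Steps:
I = 0 (I = 2*((4 + 4)*(3 - 3)) = 2*(8*0) = 2*0 = 0)
K = 29 (K = 2 + ((9 + 3) + 15) = 2 + (12 + 15) = 2 + 27 = 29)
r(z, R) = R*z
(K*r(I - 1*(-3), (-3)**2))*(-44) = (29*((-3)**2*(0 - 1*(-3))))*(-44) = (29*(9*(0 + 3)))*(-44) = (29*(9*3))*(-44) = (29*27)*(-44) = 783*(-44) = -34452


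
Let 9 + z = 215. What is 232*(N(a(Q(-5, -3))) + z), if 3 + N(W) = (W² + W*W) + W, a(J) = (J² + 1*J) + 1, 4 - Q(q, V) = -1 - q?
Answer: 47792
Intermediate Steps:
z = 206 (z = -9 + 215 = 206)
Q(q, V) = 5 + q (Q(q, V) = 4 - (-1 - q) = 4 + (1 + q) = 5 + q)
a(J) = 1 + J + J² (a(J) = (J² + J) + 1 = (J + J²) + 1 = 1 + J + J²)
N(W) = -3 + W + 2*W² (N(W) = -3 + ((W² + W*W) + W) = -3 + ((W² + W²) + W) = -3 + (2*W² + W) = -3 + (W + 2*W²) = -3 + W + 2*W²)
232*(N(a(Q(-5, -3))) + z) = 232*((-3 + (1 + (5 - 5) + (5 - 5)²) + 2*(1 + (5 - 5) + (5 - 5)²)²) + 206) = 232*((-3 + (1 + 0 + 0²) + 2*(1 + 0 + 0²)²) + 206) = 232*((-3 + (1 + 0 + 0) + 2*(1 + 0 + 0)²) + 206) = 232*((-3 + 1 + 2*1²) + 206) = 232*((-3 + 1 + 2*1) + 206) = 232*((-3 + 1 + 2) + 206) = 232*(0 + 206) = 232*206 = 47792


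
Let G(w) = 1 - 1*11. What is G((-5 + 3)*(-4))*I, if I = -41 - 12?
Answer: 530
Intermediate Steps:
G(w) = -10 (G(w) = 1 - 11 = -10)
I = -53
G((-5 + 3)*(-4))*I = -10*(-53) = 530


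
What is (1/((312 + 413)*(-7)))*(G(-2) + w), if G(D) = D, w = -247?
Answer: 249/5075 ≈ 0.049064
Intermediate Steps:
(1/((312 + 413)*(-7)))*(G(-2) + w) = (1/((312 + 413)*(-7)))*(-2 - 247) = (-⅐/725)*(-249) = ((1/725)*(-⅐))*(-249) = -1/5075*(-249) = 249/5075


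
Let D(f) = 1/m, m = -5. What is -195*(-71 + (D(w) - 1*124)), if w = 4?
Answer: 38064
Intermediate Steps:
D(f) = -1/5 (D(f) = 1/(-5) = -1/5)
-195*(-71 + (D(w) - 1*124)) = -195*(-71 + (-1/5 - 1*124)) = -195*(-71 + (-1/5 - 124)) = -195*(-71 - 621/5) = -195*(-976/5) = 38064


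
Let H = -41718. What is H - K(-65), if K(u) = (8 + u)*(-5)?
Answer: -42003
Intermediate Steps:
K(u) = -40 - 5*u
H - K(-65) = -41718 - (-40 - 5*(-65)) = -41718 - (-40 + 325) = -41718 - 1*285 = -41718 - 285 = -42003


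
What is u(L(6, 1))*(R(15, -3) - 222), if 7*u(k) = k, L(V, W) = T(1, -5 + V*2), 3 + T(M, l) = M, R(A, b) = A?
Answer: 414/7 ≈ 59.143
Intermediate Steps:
T(M, l) = -3 + M
L(V, W) = -2 (L(V, W) = -3 + 1 = -2)
u(k) = k/7
u(L(6, 1))*(R(15, -3) - 222) = ((⅐)*(-2))*(15 - 222) = -2/7*(-207) = 414/7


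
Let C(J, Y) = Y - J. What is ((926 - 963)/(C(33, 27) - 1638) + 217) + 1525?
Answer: 2863885/1644 ≈ 1742.0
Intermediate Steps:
((926 - 963)/(C(33, 27) - 1638) + 217) + 1525 = ((926 - 963)/((27 - 1*33) - 1638) + 217) + 1525 = (-37/((27 - 33) - 1638) + 217) + 1525 = (-37/(-6 - 1638) + 217) + 1525 = (-37/(-1644) + 217) + 1525 = (-37*(-1/1644) + 217) + 1525 = (37/1644 + 217) + 1525 = 356785/1644 + 1525 = 2863885/1644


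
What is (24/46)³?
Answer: 1728/12167 ≈ 0.14202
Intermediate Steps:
(24/46)³ = (24*(1/46))³ = (12/23)³ = 1728/12167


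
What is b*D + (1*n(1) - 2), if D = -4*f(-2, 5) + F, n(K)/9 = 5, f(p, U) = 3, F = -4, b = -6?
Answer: 139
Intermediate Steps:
n(K) = 45 (n(K) = 9*5 = 45)
D = -16 (D = -4*3 - 4 = -12 - 4 = -16)
b*D + (1*n(1) - 2) = -6*(-16) + (1*45 - 2) = 96 + (45 - 2) = 96 + 43 = 139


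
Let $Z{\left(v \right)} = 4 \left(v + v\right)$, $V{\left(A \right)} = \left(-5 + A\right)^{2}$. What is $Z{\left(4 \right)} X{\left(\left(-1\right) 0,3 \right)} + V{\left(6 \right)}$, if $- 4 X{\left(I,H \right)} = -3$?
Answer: $25$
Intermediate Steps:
$Z{\left(v \right)} = 8 v$ ($Z{\left(v \right)} = 4 \cdot 2 v = 8 v$)
$X{\left(I,H \right)} = \frac{3}{4}$ ($X{\left(I,H \right)} = \left(- \frac{1}{4}\right) \left(-3\right) = \frac{3}{4}$)
$Z{\left(4 \right)} X{\left(\left(-1\right) 0,3 \right)} + V{\left(6 \right)} = 8 \cdot 4 \cdot \frac{3}{4} + \left(-5 + 6\right)^{2} = 32 \cdot \frac{3}{4} + 1^{2} = 24 + 1 = 25$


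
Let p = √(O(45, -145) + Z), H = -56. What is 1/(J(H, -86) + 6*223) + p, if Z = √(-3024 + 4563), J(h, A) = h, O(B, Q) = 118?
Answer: 1/1282 + √(118 + 9*√19) ≈ 12.540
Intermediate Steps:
Z = 9*√19 (Z = √1539 = 9*√19 ≈ 39.230)
p = √(118 + 9*√19) ≈ 12.539
1/(J(H, -86) + 6*223) + p = 1/(-56 + 6*223) + √(118 + 9*√19) = 1/(-56 + 1338) + √(118 + 9*√19) = 1/1282 + √(118 + 9*√19)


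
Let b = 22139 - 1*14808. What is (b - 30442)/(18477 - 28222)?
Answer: 23111/9745 ≈ 2.3716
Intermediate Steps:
b = 7331 (b = 22139 - 14808 = 7331)
(b - 30442)/(18477 - 28222) = (7331 - 30442)/(18477 - 28222) = -23111/(-9745) = -23111*(-1/9745) = 23111/9745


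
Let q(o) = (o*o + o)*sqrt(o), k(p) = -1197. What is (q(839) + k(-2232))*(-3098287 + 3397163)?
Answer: -357754572 + 210635849760*sqrt(839) ≈ 6.1008e+12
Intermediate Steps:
q(o) = sqrt(o)*(o + o**2) (q(o) = (o**2 + o)*sqrt(o) = (o + o**2)*sqrt(o) = sqrt(o)*(o + o**2))
(q(839) + k(-2232))*(-3098287 + 3397163) = (839**(3/2)*(1 + 839) - 1197)*(-3098287 + 3397163) = ((839*sqrt(839))*840 - 1197)*298876 = (704760*sqrt(839) - 1197)*298876 = (-1197 + 704760*sqrt(839))*298876 = -357754572 + 210635849760*sqrt(839)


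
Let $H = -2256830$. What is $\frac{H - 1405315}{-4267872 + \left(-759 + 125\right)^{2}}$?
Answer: $\frac{3662145}{3865916} \approx 0.94729$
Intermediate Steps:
$\frac{H - 1405315}{-4267872 + \left(-759 + 125\right)^{2}} = \frac{-2256830 - 1405315}{-4267872 + \left(-759 + 125\right)^{2}} = - \frac{3662145}{-4267872 + \left(-634\right)^{2}} = - \frac{3662145}{-4267872 + 401956} = - \frac{3662145}{-3865916} = \left(-3662145\right) \left(- \frac{1}{3865916}\right) = \frac{3662145}{3865916}$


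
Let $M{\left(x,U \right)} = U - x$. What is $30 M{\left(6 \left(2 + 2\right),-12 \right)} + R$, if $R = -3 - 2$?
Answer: $-1085$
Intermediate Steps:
$R = -5$ ($R = -3 - 2 = -5$)
$30 M{\left(6 \left(2 + 2\right),-12 \right)} + R = 30 \left(-12 - 6 \left(2 + 2\right)\right) - 5 = 30 \left(-12 - 6 \cdot 4\right) - 5 = 30 \left(-12 - 24\right) - 5 = 30 \left(-36\right) - 5 = -1080 - 5 = -1085$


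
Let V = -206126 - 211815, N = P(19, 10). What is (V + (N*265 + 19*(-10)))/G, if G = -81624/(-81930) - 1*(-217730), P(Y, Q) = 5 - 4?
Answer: -2852980115/1486558377 ≈ -1.9192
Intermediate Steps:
P(Y, Q) = 1
N = 1
V = -417941
G = 2973116754/13655 (G = -81624*(-1/81930) + 217730 = 13604/13655 + 217730 = 2973116754/13655 ≈ 2.1773e+5)
(V + (N*265 + 19*(-10)))/G = (-417941 + (1*265 + 19*(-10)))/(2973116754/13655) = (-417941 + (265 - 190))*(13655/2973116754) = (-417941 + 75)*(13655/2973116754) = -417866*13655/2973116754 = -2852980115/1486558377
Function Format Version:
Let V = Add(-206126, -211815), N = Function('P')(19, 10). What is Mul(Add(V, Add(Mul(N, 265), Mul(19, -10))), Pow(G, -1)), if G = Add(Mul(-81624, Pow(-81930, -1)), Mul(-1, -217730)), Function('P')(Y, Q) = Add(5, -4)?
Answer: Rational(-2852980115, 1486558377) ≈ -1.9192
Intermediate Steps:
Function('P')(Y, Q) = 1
N = 1
V = -417941
G = Rational(2973116754, 13655) (G = Add(Mul(-81624, Rational(-1, 81930)), 217730) = Add(Rational(13604, 13655), 217730) = Rational(2973116754, 13655) ≈ 2.1773e+5)
Mul(Add(V, Add(Mul(N, 265), Mul(19, -10))), Pow(G, -1)) = Mul(Add(-417941, Add(Mul(1, 265), Mul(19, -10))), Pow(Rational(2973116754, 13655), -1)) = Mul(Add(-417941, Add(265, -190)), Rational(13655, 2973116754)) = Mul(Add(-417941, 75), Rational(13655, 2973116754)) = Mul(-417866, Rational(13655, 2973116754)) = Rational(-2852980115, 1486558377)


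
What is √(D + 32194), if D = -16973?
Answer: √15221 ≈ 123.37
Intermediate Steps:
√(D + 32194) = √(-16973 + 32194) = √15221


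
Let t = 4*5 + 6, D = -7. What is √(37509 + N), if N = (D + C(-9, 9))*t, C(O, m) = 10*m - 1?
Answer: 7*√809 ≈ 199.10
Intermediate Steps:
C(O, m) = -1 + 10*m
t = 26 (t = 20 + 6 = 26)
N = 2132 (N = (-7 + (-1 + 10*9))*26 = (-7 + (-1 + 90))*26 = (-7 + 89)*26 = 82*26 = 2132)
√(37509 + N) = √(37509 + 2132) = √39641 = 7*√809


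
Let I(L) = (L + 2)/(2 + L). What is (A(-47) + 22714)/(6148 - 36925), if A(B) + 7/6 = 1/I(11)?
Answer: -136283/184662 ≈ -0.73801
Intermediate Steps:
I(L) = 1 (I(L) = (2 + L)/(2 + L) = 1)
A(B) = -⅙ (A(B) = -7/6 + 1/1 = -7/6 + 1 = -⅙)
(A(-47) + 22714)/(6148 - 36925) = (-⅙ + 22714)/(6148 - 36925) = (136283/6)/(-30777) = (136283/6)*(-1/30777) = -136283/184662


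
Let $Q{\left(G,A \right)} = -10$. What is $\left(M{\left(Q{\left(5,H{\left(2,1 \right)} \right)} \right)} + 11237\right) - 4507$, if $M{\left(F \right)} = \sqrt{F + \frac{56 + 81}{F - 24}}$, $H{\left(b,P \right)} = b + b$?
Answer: $6730 + \frac{3 i \sqrt{1802}}{34} \approx 6730.0 + 3.7456 i$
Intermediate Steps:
$H{\left(b,P \right)} = 2 b$
$M{\left(F \right)} = \sqrt{F + \frac{137}{-24 + F}}$
$\left(M{\left(Q{\left(5,H{\left(2,1 \right)} \right)} \right)} + 11237\right) - 4507 = \left(\sqrt{\frac{137 - 10 \left(-24 - 10\right)}{-24 - 10}} + 11237\right) - 4507 = \left(\sqrt{\frac{137 - -340}{-34}} + 11237\right) - 4507 = \left(\sqrt{- \frac{137 + 340}{34}} + 11237\right) - 4507 = \left(\sqrt{\left(- \frac{1}{34}\right) 477} + 11237\right) - 4507 = \left(\sqrt{- \frac{477}{34}} + 11237\right) - 4507 = \left(\frac{3 i \sqrt{1802}}{34} + 11237\right) - 4507 = \left(11237 + \frac{3 i \sqrt{1802}}{34}\right) - 4507 = 6730 + \frac{3 i \sqrt{1802}}{34}$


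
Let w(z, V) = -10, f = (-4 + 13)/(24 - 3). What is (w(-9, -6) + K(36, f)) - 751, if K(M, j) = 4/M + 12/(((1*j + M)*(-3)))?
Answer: -582164/765 ≈ -761.00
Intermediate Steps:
f = 3/7 (f = 9/21 = 9*(1/21) = 3/7 ≈ 0.42857)
K(M, j) = 4/M + 12/(-3*M - 3*j) (K(M, j) = 4/M + 12/(((j + M)*(-3))) = 4/M + 12/(((M + j)*(-3))) = 4/M + 12/(-3*M - 3*j))
(w(-9, -6) + K(36, f)) - 751 = (-10 + 4*(3/7)/(36*(36 + 3/7))) - 751 = (-10 + 4*(3/7)*(1/36)/(255/7)) - 751 = (-10 + 4*(3/7)*(1/36)*(7/255)) - 751 = (-10 + 1/765) - 751 = -7649/765 - 751 = -582164/765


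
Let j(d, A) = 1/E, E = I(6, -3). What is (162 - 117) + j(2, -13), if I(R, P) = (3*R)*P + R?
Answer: 2159/48 ≈ 44.979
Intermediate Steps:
I(R, P) = R + 3*P*R (I(R, P) = 3*P*R + R = R + 3*P*R)
E = -48 (E = 6*(1 + 3*(-3)) = 6*(1 - 9) = 6*(-8) = -48)
j(d, A) = -1/48 (j(d, A) = 1/(-48) = -1/48)
(162 - 117) + j(2, -13) = (162 - 117) - 1/48 = 45 - 1/48 = 2159/48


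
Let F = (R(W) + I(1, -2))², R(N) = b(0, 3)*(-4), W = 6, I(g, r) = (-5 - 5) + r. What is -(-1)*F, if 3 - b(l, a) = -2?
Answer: 1024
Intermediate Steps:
b(l, a) = 5 (b(l, a) = 3 - 1*(-2) = 3 + 2 = 5)
I(g, r) = -10 + r
R(N) = -20 (R(N) = 5*(-4) = -20)
F = 1024 (F = (-20 + (-10 - 2))² = (-20 - 12)² = (-32)² = 1024)
-(-1)*F = -(-1)*1024 = -1*(-1024) = 1024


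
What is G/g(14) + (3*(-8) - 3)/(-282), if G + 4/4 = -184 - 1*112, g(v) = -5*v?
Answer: 7137/1645 ≈ 4.3386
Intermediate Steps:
G = -297 (G = -1 + (-184 - 1*112) = -1 + (-184 - 112) = -1 - 296 = -297)
G/g(14) + (3*(-8) - 3)/(-282) = -297/((-5*14)) + (3*(-8) - 3)/(-282) = -297/(-70) + (-24 - 3)*(-1/282) = -297*(-1/70) - 27*(-1/282) = 297/70 + 9/94 = 7137/1645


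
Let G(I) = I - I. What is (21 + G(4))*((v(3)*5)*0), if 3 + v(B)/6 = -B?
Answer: 0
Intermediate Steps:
v(B) = -18 - 6*B (v(B) = -18 + 6*(-B) = -18 - 6*B)
G(I) = 0
(21 + G(4))*((v(3)*5)*0) = (21 + 0)*(((-18 - 6*3)*5)*0) = 21*(((-18 - 18)*5)*0) = 21*(-36*5*0) = 21*(-180*0) = 21*0 = 0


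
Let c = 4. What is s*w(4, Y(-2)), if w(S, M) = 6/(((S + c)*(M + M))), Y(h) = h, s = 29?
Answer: -87/16 ≈ -5.4375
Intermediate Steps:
w(S, M) = 3/(M*(4 + S)) (w(S, M) = 6/(((S + 4)*(M + M))) = 6/(((4 + S)*(2*M))) = 6/((2*M*(4 + S))) = 6*(1/(2*M*(4 + S))) = 3/(M*(4 + S)))
s*w(4, Y(-2)) = 29*(3/(-2*(4 + 4))) = 29*(3*(-½)/8) = 29*(3*(-½)*(⅛)) = 29*(-3/16) = -87/16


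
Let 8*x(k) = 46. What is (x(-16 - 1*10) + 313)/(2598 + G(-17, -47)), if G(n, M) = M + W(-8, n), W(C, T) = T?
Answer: 1275/10136 ≈ 0.12579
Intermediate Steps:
G(n, M) = M + n
x(k) = 23/4 (x(k) = (⅛)*46 = 23/4)
(x(-16 - 1*10) + 313)/(2598 + G(-17, -47)) = (23/4 + 313)/(2598 + (-47 - 17)) = 1275/(4*(2598 - 64)) = (1275/4)/2534 = (1275/4)*(1/2534) = 1275/10136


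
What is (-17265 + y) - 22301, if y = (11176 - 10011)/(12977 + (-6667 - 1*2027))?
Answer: -169460013/4283 ≈ -39566.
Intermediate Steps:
y = 1165/4283 (y = 1165/(12977 + (-6667 - 2027)) = 1165/(12977 - 8694) = 1165/4283 ≈ 0.27201)
(-17265 + y) - 22301 = (-17265 + 1165/4283) - 22301 = -73944830/4283 - 22301 = -169460013/4283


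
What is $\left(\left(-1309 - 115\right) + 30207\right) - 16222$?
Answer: $12561$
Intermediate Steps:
$\left(\left(-1309 - 115\right) + 30207\right) - 16222 = \left(-1424 + 30207\right) - 16222 = 28783 - 16222 = 12561$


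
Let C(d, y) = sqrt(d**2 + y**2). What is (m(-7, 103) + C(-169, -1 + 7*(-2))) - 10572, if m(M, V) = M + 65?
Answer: -10514 + sqrt(28786) ≈ -10344.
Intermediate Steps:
m(M, V) = 65 + M
(m(-7, 103) + C(-169, -1 + 7*(-2))) - 10572 = ((65 - 7) + sqrt((-169)**2 + (-1 + 7*(-2))**2)) - 10572 = (58 + sqrt(28561 + (-1 - 14)**2)) - 10572 = (58 + sqrt(28561 + (-15)**2)) - 10572 = (58 + sqrt(28561 + 225)) - 10572 = (58 + sqrt(28786)) - 10572 = -10514 + sqrt(28786)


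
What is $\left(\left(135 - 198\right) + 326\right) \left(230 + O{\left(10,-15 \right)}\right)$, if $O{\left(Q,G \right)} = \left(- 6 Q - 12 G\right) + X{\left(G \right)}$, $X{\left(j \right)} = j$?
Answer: $88105$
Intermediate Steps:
$O{\left(Q,G \right)} = - 11 G - 6 Q$ ($O{\left(Q,G \right)} = \left(- 6 Q - 12 G\right) + G = \left(- 12 G - 6 Q\right) + G = - 11 G - 6 Q$)
$\left(\left(135 - 198\right) + 326\right) \left(230 + O{\left(10,-15 \right)}\right) = \left(\left(135 - 198\right) + 326\right) \left(230 - -105\right) = \left(\left(135 - 198\right) + 326\right) \left(230 + \left(165 - 60\right)\right) = \left(-63 + 326\right) \left(230 + 105\right) = 263 \cdot 335 = 88105$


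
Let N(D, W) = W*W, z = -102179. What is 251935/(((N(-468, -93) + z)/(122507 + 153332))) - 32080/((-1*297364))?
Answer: -1033243083855193/1390622746 ≈ -7.4301e+5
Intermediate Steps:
N(D, W) = W²
251935/(((N(-468, -93) + z)/(122507 + 153332))) - 32080/((-1*297364)) = 251935/((((-93)² - 102179)/(122507 + 153332))) - 32080/((-1*297364)) = 251935/(((8649 - 102179)/275839)) - 32080/(-297364) = 251935/((-93530*1/275839)) - 32080*(-1/297364) = 251935/(-93530/275839) + 8020/74341 = 251935*(-275839/93530) + 8020/74341 = -13898699693/18706 + 8020/74341 = -1033243083855193/1390622746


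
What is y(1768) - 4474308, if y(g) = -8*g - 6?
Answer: -4488458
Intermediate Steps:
y(g) = -6 - 8*g
y(1768) - 4474308 = (-6 - 8*1768) - 4474308 = (-6 - 14144) - 4474308 = -14150 - 4474308 = -4488458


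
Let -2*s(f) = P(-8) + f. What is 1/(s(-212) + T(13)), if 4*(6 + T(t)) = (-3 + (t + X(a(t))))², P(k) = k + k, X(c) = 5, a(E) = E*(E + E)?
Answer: 4/657 ≈ 0.0060883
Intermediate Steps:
a(E) = 2*E² (a(E) = E*(2*E) = 2*E²)
P(k) = 2*k
T(t) = -6 + (2 + t)²/4 (T(t) = -6 + (-3 + (t + 5))²/4 = -6 + (-3 + (5 + t))²/4 = -6 + (2 + t)²/4)
s(f) = 8 - f/2 (s(f) = -(2*(-8) + f)/2 = -(-16 + f)/2 = 8 - f/2)
1/(s(-212) + T(13)) = 1/((8 - ½*(-212)) + (-6 + (2 + 13)²/4)) = 1/((8 + 106) + (-6 + (¼)*15²)) = 1/(114 + (-6 + (¼)*225)) = 1/(114 + (-6 + 225/4)) = 1/(114 + 201/4) = 1/(657/4) = 4/657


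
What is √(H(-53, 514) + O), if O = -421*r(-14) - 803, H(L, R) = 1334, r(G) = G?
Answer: 5*√257 ≈ 80.156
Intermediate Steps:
O = 5091 (O = -421*(-14) - 803 = 5894 - 803 = 5091)
√(H(-53, 514) + O) = √(1334 + 5091) = √6425 = 5*√257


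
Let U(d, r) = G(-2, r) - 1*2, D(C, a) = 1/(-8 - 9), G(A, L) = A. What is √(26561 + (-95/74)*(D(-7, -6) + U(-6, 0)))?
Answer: √42042728594/1258 ≈ 162.99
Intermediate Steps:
D(C, a) = -1/17 (D(C, a) = 1/(-17) = -1/17)
U(d, r) = -4 (U(d, r) = -2 - 1*2 = -2 - 2 = -4)
√(26561 + (-95/74)*(D(-7, -6) + U(-6, 0))) = √(26561 + (-95/74)*(-1/17 - 4)) = √(26561 - 95*1/74*(-69/17)) = √(26561 - 95/74*(-69/17)) = √(26561 + 6555/1258) = √(33420293/1258) = √42042728594/1258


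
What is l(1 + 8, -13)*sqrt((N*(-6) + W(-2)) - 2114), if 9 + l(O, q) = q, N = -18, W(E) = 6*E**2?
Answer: -22*I*sqrt(1982) ≈ -979.43*I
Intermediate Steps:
l(O, q) = -9 + q
l(1 + 8, -13)*sqrt((N*(-6) + W(-2)) - 2114) = (-9 - 13)*sqrt((-18*(-6) + 6*(-2)**2) - 2114) = -22*sqrt((108 + 6*4) - 2114) = -22*sqrt((108 + 24) - 2114) = -22*sqrt(132 - 2114) = -22*I*sqrt(1982)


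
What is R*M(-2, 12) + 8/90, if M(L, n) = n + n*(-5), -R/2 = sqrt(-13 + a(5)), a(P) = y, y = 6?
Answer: 4/45 + 96*I*sqrt(7) ≈ 0.088889 + 253.99*I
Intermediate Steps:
a(P) = 6
R = -2*I*sqrt(7) (R = -2*sqrt(-13 + 6) = -2*I*sqrt(7) ≈ -5.2915*I)
M(L, n) = -4*n (M(L, n) = n - 5*n = -4*n)
R*M(-2, 12) + 8/90 = (-2*I*sqrt(7))*(-4*12) + 8/90 = -2*I*sqrt(7)*(-48) + 8*(1/90) = 96*I*sqrt(7) + 4/45 = 4/45 + 96*I*sqrt(7)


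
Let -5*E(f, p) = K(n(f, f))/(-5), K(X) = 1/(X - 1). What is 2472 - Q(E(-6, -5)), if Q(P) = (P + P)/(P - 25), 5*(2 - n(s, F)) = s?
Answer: 1698265/687 ≈ 2472.0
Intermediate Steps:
n(s, F) = 2 - s/5
K(X) = 1/(-1 + X)
E(f, p) = 1/(25*(1 - f/5)) (E(f, p) = -1/(5*(-1 + (2 - f/5))*(-5)) = -(-1)/(5*(1 - f/5)*5) = -(-1)/(25*(1 - f/5)) = 1/(25*(1 - f/5)))
Q(P) = 2*P/(-25 + P) (Q(P) = (2*P)/(-25 + P) = 2*P/(-25 + P))
2472 - Q(E(-6, -5)) = 2472 - 2*(-1/(-25 + 5*(-6)))/(-25 - 1/(-25 + 5*(-6))) = 2472 - 2*(-1/(-25 - 30))/(-25 - 1/(-25 - 30)) = 2472 - 2*(-1/(-55))/(-25 - 1/(-55)) = 2472 - 2*(-1*(-1/55))/(-25 - 1*(-1/55)) = 2472 - 2/(55*(-25 + 1/55)) = 2472 - 2/(55*(-1374/55)) = 2472 - 2*(-55)/(55*1374) = 2472 - 1*(-1/687) = 2472 + 1/687 = 1698265/687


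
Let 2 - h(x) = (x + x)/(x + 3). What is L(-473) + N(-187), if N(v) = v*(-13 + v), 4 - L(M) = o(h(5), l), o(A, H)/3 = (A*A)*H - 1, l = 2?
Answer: 299229/8 ≈ 37404.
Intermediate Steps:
h(x) = 2 - 2*x/(3 + x) (h(x) = 2 - (x + x)/(x + 3) = 2 - 2*x/(3 + x))
o(A, H) = -3 + 3*H*A**2 (o(A, H) = 3*((A*A)*H - 1) = 3*(A**2*H - 1) = 3*(H*A**2 - 1) = 3*(-1 + H*A**2) = -3 + 3*H*A**2)
L(M) = 29/8 (L(M) = 4 - (-3 + 3*2*(6/(3 + 5))**2) = 4 - (-3 + 3*2*(6/8)**2) = 4 - (-3 + 3*2*(6*(1/8))**2) = 4 - (-3 + 3*2*(3/4)**2) = 4 - (-3 + 3*2*(9/16)) = 4 - (-3 + 27/8) = 4 - 1*3/8 = 4 - 3/8 = 29/8)
L(-473) + N(-187) = 29/8 - 187*(-13 - 187) = 29/8 - 187*(-200) = 29/8 + 37400 = 299229/8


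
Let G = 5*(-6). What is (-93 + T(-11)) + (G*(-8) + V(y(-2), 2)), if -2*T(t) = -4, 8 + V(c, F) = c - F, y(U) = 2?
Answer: 141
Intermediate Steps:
V(c, F) = -8 + c - F (V(c, F) = -8 + (c - F) = -8 + c - F)
T(t) = 2 (T(t) = -1/2*(-4) = 2)
G = -30
(-93 + T(-11)) + (G*(-8) + V(y(-2), 2)) = (-93 + 2) + (-30*(-8) + (-8 + 2 - 1*2)) = -91 + (240 + (-8 + 2 - 2)) = -91 + (240 - 8) = -91 + 232 = 141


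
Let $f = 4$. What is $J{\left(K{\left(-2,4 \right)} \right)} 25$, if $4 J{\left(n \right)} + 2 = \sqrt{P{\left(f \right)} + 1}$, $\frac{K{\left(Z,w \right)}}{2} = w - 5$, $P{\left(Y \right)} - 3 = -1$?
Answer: $- \frac{25}{2} + \frac{25 \sqrt{3}}{4} \approx -1.6747$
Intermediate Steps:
$P{\left(Y \right)} = 2$ ($P{\left(Y \right)} = 3 - 1 = 2$)
$K{\left(Z,w \right)} = -10 + 2 w$ ($K{\left(Z,w \right)} = 2 \left(w - 5\right) = 2 \left(-5 + w\right) = -10 + 2 w$)
$J{\left(n \right)} = - \frac{1}{2} + \frac{\sqrt{3}}{4}$ ($J{\left(n \right)} = - \frac{1}{2} + \frac{\sqrt{2 + 1}}{4} = - \frac{1}{2} + \frac{\sqrt{3}}{4}$)
$J{\left(K{\left(-2,4 \right)} \right)} 25 = \left(- \frac{1}{2} + \frac{\sqrt{3}}{4}\right) 25 = - \frac{25}{2} + \frac{25 \sqrt{3}}{4}$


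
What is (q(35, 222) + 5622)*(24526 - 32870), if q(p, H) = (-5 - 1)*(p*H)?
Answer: 342087312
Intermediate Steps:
q(p, H) = -6*H*p
(q(35, 222) + 5622)*(24526 - 32870) = (-6*222*35 + 5622)*(24526 - 32870) = (-46620 + 5622)*(-8344) = -40998*(-8344) = 342087312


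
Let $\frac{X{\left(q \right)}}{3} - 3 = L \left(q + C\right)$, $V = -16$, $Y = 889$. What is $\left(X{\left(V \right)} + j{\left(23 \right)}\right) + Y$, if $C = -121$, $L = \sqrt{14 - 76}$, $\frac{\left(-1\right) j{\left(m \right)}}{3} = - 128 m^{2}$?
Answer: $204034 - 411 i \sqrt{62} \approx 2.0403 \cdot 10^{5} - 3236.2 i$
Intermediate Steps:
$j{\left(m \right)} = 384 m^{2}$ ($j{\left(m \right)} = - 3 \left(- 128 m^{2}\right) = 384 m^{2}$)
$L = i \sqrt{62}$ ($L = \sqrt{-62} = i \sqrt{62} \approx 7.874 i$)
$X{\left(q \right)} = 9 + 3 i \sqrt{62} \left(-121 + q\right)$ ($X{\left(q \right)} = 9 + 3 i \sqrt{62} \left(q - 121\right) = 9 + 3 i \sqrt{62} \left(-121 + q\right)$)
$\left(X{\left(V \right)} + j{\left(23 \right)}\right) + Y = \left(\left(9 - 363 i \sqrt{62} + 3 i \left(-16\right) \sqrt{62}\right) + 384 \cdot 23^{2}\right) + 889 = \left(\left(9 - 363 i \sqrt{62} - 48 i \sqrt{62}\right) + 384 \cdot 529\right) + 889 = \left(\left(9 - 411 i \sqrt{62}\right) + 203136\right) + 889 = \left(203145 - 411 i \sqrt{62}\right) + 889 = 204034 - 411 i \sqrt{62}$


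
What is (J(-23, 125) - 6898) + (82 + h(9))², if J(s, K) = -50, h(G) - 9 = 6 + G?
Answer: 4288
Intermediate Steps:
h(G) = 15 + G (h(G) = 9 + (6 + G) = 15 + G)
(J(-23, 125) - 6898) + (82 + h(9))² = (-50 - 6898) + (82 + (15 + 9))² = -6948 + (82 + 24)² = -6948 + 106² = -6948 + 11236 = 4288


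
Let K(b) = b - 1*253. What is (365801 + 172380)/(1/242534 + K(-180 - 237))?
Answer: -130527190654/162497779 ≈ -803.25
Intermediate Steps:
K(b) = -253 + b (K(b) = b - 253 = -253 + b)
(365801 + 172380)/(1/242534 + K(-180 - 237)) = (365801 + 172380)/(1/242534 + (-253 + (-180 - 237))) = 538181/(1/242534 + (-253 - 417)) = 538181/(1/242534 - 670) = 538181/(-162497779/242534) = 538181*(-242534/162497779) = -130527190654/162497779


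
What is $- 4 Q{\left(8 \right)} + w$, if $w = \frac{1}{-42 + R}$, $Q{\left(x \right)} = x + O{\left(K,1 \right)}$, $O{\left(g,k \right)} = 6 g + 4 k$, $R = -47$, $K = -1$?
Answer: $- \frac{2137}{89} \approx -24.011$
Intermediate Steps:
$O{\left(g,k \right)} = 4 k + 6 g$
$Q{\left(x \right)} = -2 + x$ ($Q{\left(x \right)} = x + \left(4 \cdot 1 + 6 \left(-1\right)\right) = x + \left(4 - 6\right) = x - 2 = -2 + x$)
$w = - \frac{1}{89}$ ($w = \frac{1}{-42 - 47} = \frac{1}{-89} = - \frac{1}{89} \approx -0.011236$)
$- 4 Q{\left(8 \right)} + w = - 4 \left(-2 + 8\right) - \frac{1}{89} = \left(-4\right) 6 - \frac{1}{89} = -24 - \frac{1}{89} = - \frac{2137}{89}$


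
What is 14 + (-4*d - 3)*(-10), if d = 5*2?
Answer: 444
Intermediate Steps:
d = 10
14 + (-4*d - 3)*(-10) = 14 + (-4*10 - 3)*(-10) = 14 + (-40 - 3)*(-10) = 14 - 43*(-10) = 14 + 430 = 444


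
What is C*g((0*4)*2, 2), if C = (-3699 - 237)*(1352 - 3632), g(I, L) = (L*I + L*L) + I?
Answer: 35896320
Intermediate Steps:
g(I, L) = I + L² + I*L (g(I, L) = (I*L + L²) + I = (L² + I*L) + I = I + L² + I*L)
C = 8974080 (C = -3936*(-2280) = 8974080)
C*g((0*4)*2, 2) = 8974080*((0*4)*2 + 2² + ((0*4)*2)*2) = 8974080*(0*2 + 4 + (0*2)*2) = 8974080*(0 + 4 + 0*2) = 8974080*(0 + 4 + 0) = 8974080*4 = 35896320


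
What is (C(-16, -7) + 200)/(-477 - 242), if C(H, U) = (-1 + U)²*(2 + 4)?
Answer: -584/719 ≈ -0.81224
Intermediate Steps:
C(H, U) = 6*(-1 + U)² (C(H, U) = (-1 + U)²*6 = 6*(-1 + U)²)
(C(-16, -7) + 200)/(-477 - 242) = (6*(-1 - 7)² + 200)/(-477 - 242) = (6*(-8)² + 200)/(-719) = (6*64 + 200)*(-1/719) = (384 + 200)*(-1/719) = 584*(-1/719) = -584/719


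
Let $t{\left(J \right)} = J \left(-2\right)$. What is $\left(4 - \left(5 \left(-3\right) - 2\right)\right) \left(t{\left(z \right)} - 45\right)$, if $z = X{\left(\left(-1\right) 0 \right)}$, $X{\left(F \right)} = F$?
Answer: $-945$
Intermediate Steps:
$z = 0$ ($z = \left(-1\right) 0 = 0$)
$t{\left(J \right)} = - 2 J$
$\left(4 - \left(5 \left(-3\right) - 2\right)\right) \left(t{\left(z \right)} - 45\right) = \left(4 - \left(5 \left(-3\right) - 2\right)\right) \left(\left(-2\right) 0 - 45\right) = \left(4 - \left(-15 - 2\right)\right) \left(0 - 45\right) = \left(4 - -17\right) \left(-45\right) = \left(4 + 17\right) \left(-45\right) = 21 \left(-45\right) = -945$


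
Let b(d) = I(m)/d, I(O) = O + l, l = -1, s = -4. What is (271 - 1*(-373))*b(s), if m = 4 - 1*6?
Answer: 483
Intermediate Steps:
m = -2 (m = 4 - 6 = -2)
I(O) = -1 + O (I(O) = O - 1 = -1 + O)
b(d) = -3/d (b(d) = (-1 - 2)/d = -3/d)
(271 - 1*(-373))*b(s) = (271 - 1*(-373))*(-3/(-4)) = (271 + 373)*(-3*(-¼)) = 644*(¾) = 483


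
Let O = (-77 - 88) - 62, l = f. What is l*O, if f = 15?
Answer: -3405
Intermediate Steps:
l = 15
O = -227 (O = -165 - 62 = -227)
l*O = 15*(-227) = -3405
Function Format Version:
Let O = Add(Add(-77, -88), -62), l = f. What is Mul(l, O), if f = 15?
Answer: -3405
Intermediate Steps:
l = 15
O = -227 (O = Add(-165, -62) = -227)
Mul(l, O) = Mul(15, -227) = -3405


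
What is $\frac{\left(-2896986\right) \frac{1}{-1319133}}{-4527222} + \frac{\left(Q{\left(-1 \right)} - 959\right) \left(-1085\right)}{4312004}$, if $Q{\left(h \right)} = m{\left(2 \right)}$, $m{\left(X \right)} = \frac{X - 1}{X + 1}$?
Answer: $\frac{86274881557440658}{357657251652164807} \approx 0.24122$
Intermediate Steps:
$m{\left(X \right)} = \frac{-1 + X}{1 + X}$
$Q{\left(h \right)} = \frac{1}{3}$ ($Q{\left(h \right)} = \frac{-1 + 2}{1 + 2} = \frac{1}{3} \cdot 1 = \frac{1}{3}$)
$\frac{\left(-2896986\right) \frac{1}{-1319133}}{-4527222} + \frac{\left(Q{\left(-1 \right)} - 959\right) \left(-1085\right)}{4312004} = \frac{\left(-2896986\right) \frac{1}{-1319133}}{-4527222} + \frac{\left(\frac{1}{3} - 959\right) \left(-1085\right)}{4312004} = \left(-2896986\right) \left(- \frac{1}{1319133}\right) \left(- \frac{1}{4527222}\right) + \left(- \frac{2876}{3}\right) \left(-1085\right) \frac{1}{4312004} = \frac{965662}{439711} \left(- \frac{1}{4527222}\right) + \frac{3120460}{3} \cdot \frac{1}{4312004} = - \frac{482831}{995334656421} + \frac{780115}{3234003} = \frac{86274881557440658}{357657251652164807}$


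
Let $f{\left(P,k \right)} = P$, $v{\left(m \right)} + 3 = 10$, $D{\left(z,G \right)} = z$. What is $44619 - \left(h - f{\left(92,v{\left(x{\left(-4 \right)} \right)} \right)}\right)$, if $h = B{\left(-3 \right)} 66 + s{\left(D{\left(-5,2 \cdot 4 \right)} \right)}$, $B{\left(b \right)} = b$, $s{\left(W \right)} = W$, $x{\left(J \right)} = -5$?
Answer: $44914$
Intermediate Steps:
$v{\left(m \right)} = 7$ ($v{\left(m \right)} = -3 + 10 = 7$)
$h = -203$ ($h = \left(-3\right) 66 - 5 = -198 - 5 = -203$)
$44619 - \left(h - f{\left(92,v{\left(x{\left(-4 \right)} \right)} \right)}\right) = 44619 + \left(92 - -203\right) = 44619 + \left(92 + 203\right) = 44619 + 295 = 44914$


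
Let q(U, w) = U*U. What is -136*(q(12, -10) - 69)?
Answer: -10200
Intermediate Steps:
q(U, w) = U²
-136*(q(12, -10) - 69) = -136*(12² - 69) = -136*(144 - 69) = -136*75 = -10200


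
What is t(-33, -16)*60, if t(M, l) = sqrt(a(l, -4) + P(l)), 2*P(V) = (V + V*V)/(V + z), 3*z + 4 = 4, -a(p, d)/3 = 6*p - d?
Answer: 30*sqrt(1074) ≈ 983.16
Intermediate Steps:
a(p, d) = -18*p + 3*d (a(p, d) = -3*(6*p - d) = -3*(-d + 6*p) = -18*p + 3*d)
z = 0 (z = -4/3 + (1/3)*4 = -4/3 + 4/3 = 0)
P(V) = (V + V**2)/(2*V) (P(V) = ((V + V*V)/(V + 0))/2 = ((V + V**2)/V)/2 = (V + V**2)/(2*V))
t(M, l) = sqrt(-23/2 - 35*l/2) (t(M, l) = sqrt((-18*l + 3*(-4)) + (1/2 + l/2)) = sqrt((-18*l - 12) + (1/2 + l/2)) = sqrt((-12 - 18*l) + (1/2 + l/2)) = sqrt(-23/2 - 35*l/2))
t(-33, -16)*60 = (sqrt(-46 - 70*(-16))/2)*60 = (sqrt(-46 + 1120)/2)*60 = (sqrt(1074)/2)*60 = 30*sqrt(1074)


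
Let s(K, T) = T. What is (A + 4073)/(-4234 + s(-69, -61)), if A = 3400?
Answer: -7473/4295 ≈ -1.7399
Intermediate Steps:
(A + 4073)/(-4234 + s(-69, -61)) = (3400 + 4073)/(-4234 - 61) = 7473/(-4295) = 7473*(-1/4295) = -7473/4295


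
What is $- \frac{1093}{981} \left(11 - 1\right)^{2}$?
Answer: $- \frac{109300}{981} \approx -111.42$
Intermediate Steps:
$- \frac{1093}{981} \left(11 - 1\right)^{2} = \left(-1093\right) \frac{1}{981} \cdot 10^{2} = \left(- \frac{1093}{981}\right) 100 = - \frac{109300}{981}$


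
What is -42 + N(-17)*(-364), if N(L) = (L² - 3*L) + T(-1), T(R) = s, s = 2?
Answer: -124530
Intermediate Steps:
T(R) = 2
N(L) = 2 + L² - 3*L (N(L) = (L² - 3*L) + 2 = 2 + L² - 3*L)
-42 + N(-17)*(-364) = -42 + (2 + (-17)² - 3*(-17))*(-364) = -42 + (2 + 289 + 51)*(-364) = -42 + 342*(-364) = -42 - 124488 = -124530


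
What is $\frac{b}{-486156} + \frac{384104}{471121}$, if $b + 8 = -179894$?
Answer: $\frac{19392148169}{16359878634} \approx 1.1853$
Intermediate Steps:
$b = -179902$ ($b = -8 - 179894 = -179902$)
$\frac{b}{-486156} + \frac{384104}{471121} = - \frac{179902}{-486156} + \frac{384104}{471121} = \left(-179902\right) \left(- \frac{1}{486156}\right) + 384104 \cdot \frac{1}{471121} = \frac{89951}{243078} + \frac{54872}{67303} = \frac{19392148169}{16359878634}$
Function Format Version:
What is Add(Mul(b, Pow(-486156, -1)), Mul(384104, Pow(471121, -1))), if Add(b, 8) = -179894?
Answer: Rational(19392148169, 16359878634) ≈ 1.1853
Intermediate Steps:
b = -179902 (b = Add(-8, -179894) = -179902)
Add(Mul(b, Pow(-486156, -1)), Mul(384104, Pow(471121, -1))) = Add(Mul(-179902, Pow(-486156, -1)), Mul(384104, Pow(471121, -1))) = Add(Mul(-179902, Rational(-1, 486156)), Mul(384104, Rational(1, 471121))) = Add(Rational(89951, 243078), Rational(54872, 67303)) = Rational(19392148169, 16359878634)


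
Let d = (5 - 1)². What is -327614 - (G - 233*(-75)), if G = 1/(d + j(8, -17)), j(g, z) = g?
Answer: -8282137/24 ≈ -3.4509e+5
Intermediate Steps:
d = 16 (d = 4² = 16)
G = 1/24 (G = 1/(16 + 8) = 1/24 ≈ 0.041667)
-327614 - (G - 233*(-75)) = -327614 - (1/24 - 233*(-75)) = -327614 - (1/24 + 17475) = -327614 - 1*419401/24 = -327614 - 419401/24 = -8282137/24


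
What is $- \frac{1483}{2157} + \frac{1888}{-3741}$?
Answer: $- \frac{3206773}{2689779} \approx -1.1922$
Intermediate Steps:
$- \frac{1483}{2157} + \frac{1888}{-3741} = \left(-1483\right) \frac{1}{2157} + 1888 \left(- \frac{1}{3741}\right) = - \frac{1483}{2157} - \frac{1888}{3741} = - \frac{3206773}{2689779}$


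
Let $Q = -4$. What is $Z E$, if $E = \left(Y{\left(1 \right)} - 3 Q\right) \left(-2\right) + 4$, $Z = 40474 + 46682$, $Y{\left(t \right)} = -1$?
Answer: $-1568808$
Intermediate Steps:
$Z = 87156$
$E = -18$ ($E = \left(-1 - -12\right) \left(-2\right) + 4 = \left(-1 + 12\right) \left(-2\right) + 4 = 11 \left(-2\right) + 4 = -22 + 4 = -18$)
$Z E = 87156 \left(-18\right) = -1568808$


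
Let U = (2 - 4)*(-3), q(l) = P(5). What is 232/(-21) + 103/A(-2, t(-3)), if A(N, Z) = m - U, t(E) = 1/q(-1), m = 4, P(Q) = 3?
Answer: -2627/42 ≈ -62.548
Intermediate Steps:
q(l) = 3
U = 6 (U = -2*(-3) = 6)
t(E) = ⅓ (t(E) = 1/3 = ⅓)
A(N, Z) = -2 (A(N, Z) = 4 - 1*6 = 4 - 6 = -2)
232/(-21) + 103/A(-2, t(-3)) = 232/(-21) + 103/(-2) = 232*(-1/21) + 103*(-½) = -232/21 - 103/2 = -2627/42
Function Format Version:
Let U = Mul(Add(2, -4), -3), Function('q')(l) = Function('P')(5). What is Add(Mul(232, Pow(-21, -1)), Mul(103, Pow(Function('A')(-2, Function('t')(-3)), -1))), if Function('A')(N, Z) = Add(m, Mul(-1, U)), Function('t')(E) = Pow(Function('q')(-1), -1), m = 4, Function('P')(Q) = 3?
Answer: Rational(-2627, 42) ≈ -62.548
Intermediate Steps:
Function('q')(l) = 3
U = 6 (U = Mul(-2, -3) = 6)
Function('t')(E) = Rational(1, 3) (Function('t')(E) = Pow(3, -1) = Rational(1, 3))
Function('A')(N, Z) = -2 (Function('A')(N, Z) = Add(4, Mul(-1, 6)) = Add(4, -6) = -2)
Add(Mul(232, Pow(-21, -1)), Mul(103, Pow(Function('A')(-2, Function('t')(-3)), -1))) = Add(Mul(232, Pow(-21, -1)), Mul(103, Pow(-2, -1))) = Add(Mul(232, Rational(-1, 21)), Mul(103, Rational(-1, 2))) = Add(Rational(-232, 21), Rational(-103, 2)) = Rational(-2627, 42)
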